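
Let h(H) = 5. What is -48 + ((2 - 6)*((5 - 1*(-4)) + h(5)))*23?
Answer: -1336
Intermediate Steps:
-48 + ((2 - 6)*((5 - 1*(-4)) + h(5)))*23 = -48 + ((2 - 6)*((5 - 1*(-4)) + 5))*23 = -48 - 4*((5 + 4) + 5)*23 = -48 - 4*(9 + 5)*23 = -48 - 4*14*23 = -48 - 56*23 = -48 - 1288 = -1336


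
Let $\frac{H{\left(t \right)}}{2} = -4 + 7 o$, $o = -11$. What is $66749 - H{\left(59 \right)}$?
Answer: $66911$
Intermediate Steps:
$H{\left(t \right)} = -162$ ($H{\left(t \right)} = 2 \left(-4 + 7 \left(-11\right)\right) = 2 \left(-4 - 77\right) = 2 \left(-81\right) = -162$)
$66749 - H{\left(59 \right)} = 66749 - -162 = 66749 + 162 = 66911$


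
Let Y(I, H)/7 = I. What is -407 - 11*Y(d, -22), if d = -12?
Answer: 517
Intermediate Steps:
Y(I, H) = 7*I
-407 - 11*Y(d, -22) = -407 - 77*(-12) = -407 - 11*(-84) = -407 + 924 = 517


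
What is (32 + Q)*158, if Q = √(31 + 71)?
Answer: 5056 + 158*√102 ≈ 6651.7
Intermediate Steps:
Q = √102 ≈ 10.100
(32 + Q)*158 = (32 + √102)*158 = 5056 + 158*√102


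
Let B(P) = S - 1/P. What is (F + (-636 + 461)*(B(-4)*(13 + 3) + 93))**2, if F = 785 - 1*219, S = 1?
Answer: 368985681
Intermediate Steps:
B(P) = 1 - 1/P
F = 566 (F = 785 - 219 = 566)
(F + (-636 + 461)*(B(-4)*(13 + 3) + 93))**2 = (566 + (-636 + 461)*(((-1 - 4)/(-4))*(13 + 3) + 93))**2 = (566 - 175*(-1/4*(-5)*16 + 93))**2 = (566 - 175*((5/4)*16 + 93))**2 = (566 - 175*(20 + 93))**2 = (566 - 175*113)**2 = (566 - 19775)**2 = (-19209)**2 = 368985681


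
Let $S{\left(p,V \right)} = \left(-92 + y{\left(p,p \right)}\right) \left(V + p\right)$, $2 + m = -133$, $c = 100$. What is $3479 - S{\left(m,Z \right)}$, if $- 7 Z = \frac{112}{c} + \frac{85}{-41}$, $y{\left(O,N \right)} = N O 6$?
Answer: $\frac{105748247009}{7175} \approx 1.4738 \cdot 10^{7}$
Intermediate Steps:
$m = -135$ ($m = -2 - 133 = -135$)
$y{\left(O,N \right)} = 6 N O$
$Z = \frac{977}{7175}$ ($Z = - \frac{\frac{112}{100} + \frac{85}{-41}}{7} = - \frac{112 \cdot \frac{1}{100} + 85 \left(- \frac{1}{41}\right)}{7} = - \frac{\frac{28}{25} - \frac{85}{41}}{7} = \left(- \frac{1}{7}\right) \left(- \frac{977}{1025}\right) = \frac{977}{7175} \approx 0.13617$)
$S{\left(p,V \right)} = \left(-92 + 6 p^{2}\right) \left(V + p\right)$ ($S{\left(p,V \right)} = \left(-92 + 6 p p\right) \left(V + p\right) = \left(-92 + 6 p^{2}\right) \left(V + p\right)$)
$3479 - S{\left(m,Z \right)} = 3479 - \left(\left(-92\right) \frac{977}{7175} - -12420 + 6 \left(-135\right)^{3} + 6 \cdot \frac{977}{7175} \left(-135\right)^{2}\right) = 3479 - \left(- \frac{89884}{7175} + 12420 + 6 \left(-2460375\right) + 6 \cdot \frac{977}{7175} \cdot 18225\right) = 3479 - \left(- \frac{89884}{7175} + 12420 - 14762250 + \frac{4273398}{287}\right) = 3479 - - \frac{105723285184}{7175} = 3479 + \frac{105723285184}{7175} = \frac{105748247009}{7175}$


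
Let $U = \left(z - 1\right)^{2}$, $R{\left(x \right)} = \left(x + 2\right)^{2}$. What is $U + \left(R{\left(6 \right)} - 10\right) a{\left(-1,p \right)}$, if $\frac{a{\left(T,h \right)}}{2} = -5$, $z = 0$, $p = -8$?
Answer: $-539$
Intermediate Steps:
$a{\left(T,h \right)} = -10$ ($a{\left(T,h \right)} = 2 \left(-5\right) = -10$)
$R{\left(x \right)} = \left(2 + x\right)^{2}$
$U = 1$ ($U = \left(0 - 1\right)^{2} = \left(-1\right)^{2} = 1$)
$U + \left(R{\left(6 \right)} - 10\right) a{\left(-1,p \right)} = 1 + \left(\left(2 + 6\right)^{2} - 10\right) \left(-10\right) = 1 + \left(8^{2} - 10\right) \left(-10\right) = 1 + \left(64 - 10\right) \left(-10\right) = 1 + 54 \left(-10\right) = 1 - 540 = -539$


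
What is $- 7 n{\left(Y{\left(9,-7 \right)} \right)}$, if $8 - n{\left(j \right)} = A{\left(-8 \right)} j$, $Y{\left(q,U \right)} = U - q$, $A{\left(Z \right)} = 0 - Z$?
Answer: $-952$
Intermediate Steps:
$A{\left(Z \right)} = - Z$
$n{\left(j \right)} = 8 - 8 j$ ($n{\left(j \right)} = 8 - \left(-1\right) \left(-8\right) j = 8 - 8 j$)
$- 7 n{\left(Y{\left(9,-7 \right)} \right)} = - 7 \left(8 - 8 \left(-7 - 9\right)\right) = - 7 \left(8 - -128\right) = - 7 \left(8 + 128\right) = \left(-7\right) 136 = -952$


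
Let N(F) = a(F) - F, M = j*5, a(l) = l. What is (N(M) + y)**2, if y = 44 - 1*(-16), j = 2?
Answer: 3600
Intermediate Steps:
y = 60 (y = 44 + 16 = 60)
M = 10 (M = 2*5 = 10)
N(F) = 0 (N(F) = F - F = 0)
(N(M) + y)**2 = (0 + 60)**2 = 60**2 = 3600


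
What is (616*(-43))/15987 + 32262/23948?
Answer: -59281015/191428338 ≈ -0.30968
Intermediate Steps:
(616*(-43))/15987 + 32262/23948 = -26488*1/15987 + 32262*(1/23948) = -26488/15987 + 16131/11974 = -59281015/191428338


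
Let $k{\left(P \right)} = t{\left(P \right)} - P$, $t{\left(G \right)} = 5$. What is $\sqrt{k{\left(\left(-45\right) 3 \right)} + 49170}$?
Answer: $\sqrt{49310} \approx 222.06$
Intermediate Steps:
$k{\left(P \right)} = 5 - P$
$\sqrt{k{\left(\left(-45\right) 3 \right)} + 49170} = \sqrt{\left(5 - \left(-45\right) 3\right) + 49170} = \sqrt{\left(5 - -135\right) + 49170} = \sqrt{\left(5 + 135\right) + 49170} = \sqrt{140 + 49170} = \sqrt{49310}$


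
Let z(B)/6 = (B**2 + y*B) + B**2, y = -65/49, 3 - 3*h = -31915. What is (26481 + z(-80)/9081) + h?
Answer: 5507064001/148323 ≈ 37129.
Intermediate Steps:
h = 31918/3 (h = 1 - 1/3*(-31915) = 1 + 31915/3 = 31918/3 ≈ 10639.)
y = -65/49 (y = -65*1/49 = -65/49 ≈ -1.3265)
z(B) = 12*B**2 - 390*B/49 (z(B) = 6*((B**2 - 65*B/49) + B**2) = 6*(2*B**2 - 65*B/49) = 12*B**2 - 390*B/49)
(26481 + z(-80)/9081) + h = (26481 + ((6/49)*(-80)*(-65 + 98*(-80)))/9081) + 31918/3 = (26481 + ((6/49)*(-80)*(-65 - 7840))*(1/9081)) + 31918/3 = (26481 + ((6/49)*(-80)*(-7905))*(1/9081)) + 31918/3 = (26481 + (3794400/49)*(1/9081)) + 31918/3 = (26481 + 421600/49441) + 31918/3 = 1309668721/49441 + 31918/3 = 5507064001/148323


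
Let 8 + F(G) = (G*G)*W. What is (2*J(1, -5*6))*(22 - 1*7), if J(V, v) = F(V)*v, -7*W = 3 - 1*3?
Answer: 7200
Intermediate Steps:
W = 0 (W = -(3 - 1*3)/7 = -(3 - 3)/7 = -⅐*0 = 0)
F(G) = -8 (F(G) = -8 + (G*G)*0 = -8 + G²*0 = -8 + 0 = -8)
J(V, v) = -8*v
(2*J(1, -5*6))*(22 - 1*7) = (2*(-(-40)*6))*(22 - 1*7) = (2*(-8*(-30)))*(22 - 7) = (2*240)*15 = 480*15 = 7200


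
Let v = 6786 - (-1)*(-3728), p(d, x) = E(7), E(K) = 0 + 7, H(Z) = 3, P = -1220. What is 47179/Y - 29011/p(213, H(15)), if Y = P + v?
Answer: -52991965/12866 ≈ -4118.8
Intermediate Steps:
E(K) = 7
p(d, x) = 7
v = 3058 (v = 6786 - 1*3728 = 6786 - 3728 = 3058)
Y = 1838 (Y = -1220 + 3058 = 1838)
47179/Y - 29011/p(213, H(15)) = 47179/1838 - 29011/7 = -52991965/12866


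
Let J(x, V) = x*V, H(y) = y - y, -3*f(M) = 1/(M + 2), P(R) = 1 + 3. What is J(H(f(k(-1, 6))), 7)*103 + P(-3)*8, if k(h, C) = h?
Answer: 32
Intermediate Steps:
P(R) = 4
f(M) = -1/(3*(2 + M)) (f(M) = -1/(3*(M + 2)) = -1/(3*(2 + M)))
H(y) = 0
J(x, V) = V*x
J(H(f(k(-1, 6))), 7)*103 + P(-3)*8 = (7*0)*103 + 4*8 = 0*103 + 32 = 0 + 32 = 32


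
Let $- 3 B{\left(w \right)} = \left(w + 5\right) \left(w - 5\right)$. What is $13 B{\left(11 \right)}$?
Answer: $-416$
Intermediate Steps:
$B{\left(w \right)} = - \frac{\left(-5 + w\right) \left(5 + w\right)}{3}$ ($B{\left(w \right)} = - \frac{\left(w + 5\right) \left(w - 5\right)}{3} = - \frac{\left(5 + w\right) \left(-5 + w\right)}{3} = - \frac{\left(-5 + w\right) \left(5 + w\right)}{3}$)
$13 B{\left(11 \right)} = 13 \left(\frac{25}{3} - \frac{11^{2}}{3}\right) = 13 \left(\frac{25}{3} - \frac{121}{3}\right) = 13 \left(-32\right) = -416$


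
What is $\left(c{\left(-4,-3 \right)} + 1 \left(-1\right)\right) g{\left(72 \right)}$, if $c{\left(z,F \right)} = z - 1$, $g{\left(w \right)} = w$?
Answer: $-432$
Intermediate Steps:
$c{\left(z,F \right)} = -1 + z$
$\left(c{\left(-4,-3 \right)} + 1 \left(-1\right)\right) g{\left(72 \right)} = \left(\left(-1 - 4\right) + 1 \left(-1\right)\right) 72 = \left(-5 - 1\right) 72 = \left(-6\right) 72 = -432$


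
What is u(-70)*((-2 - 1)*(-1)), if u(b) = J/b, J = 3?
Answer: -9/70 ≈ -0.12857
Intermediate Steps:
u(b) = 3/b
u(-70)*((-2 - 1)*(-1)) = (3/(-70))*((-2 - 1)*(-1)) = (3*(-1/70))*(-3*(-1)) = -3/70*3 = -9/70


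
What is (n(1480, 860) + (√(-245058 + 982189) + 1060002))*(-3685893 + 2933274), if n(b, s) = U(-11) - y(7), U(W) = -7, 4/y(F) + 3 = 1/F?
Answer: -3988867152858/5 - 752619*√737131 ≈ -7.9842e+11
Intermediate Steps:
y(F) = 4/(-3 + 1/F)
n(b, s) = -28/5 (n(b, s) = -7 - (-4)*7/(-1 + 3*7) = -7 - (-4)*7/(-1 + 21) = -7 - (-4)*7/20 = -7 - 1*(-7/5) = -7 + 7/5 = -28/5)
(n(1480, 860) + (√(-245058 + 982189) + 1060002))*(-3685893 + 2933274) = (-28/5 + (√(-245058 + 982189) + 1060002))*(-3685893 + 2933274) = (-28/5 + (√737131 + 1060002))*(-752619) = (-28/5 + (1060002 + √737131))*(-752619) = (5299982/5 + √737131)*(-752619) = -3988867152858/5 - 752619*√737131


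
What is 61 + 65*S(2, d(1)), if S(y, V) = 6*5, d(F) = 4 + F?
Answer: 2011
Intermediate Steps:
S(y, V) = 30
61 + 65*S(2, d(1)) = 61 + 65*30 = 61 + 1950 = 2011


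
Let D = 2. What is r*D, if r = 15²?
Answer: 450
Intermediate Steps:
r = 225
r*D = 225*2 = 450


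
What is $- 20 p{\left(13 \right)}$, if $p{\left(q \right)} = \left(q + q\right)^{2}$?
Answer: $-13520$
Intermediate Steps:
$p{\left(q \right)} = 4 q^{2}$ ($p{\left(q \right)} = \left(2 q\right)^{2} = 4 q^{2}$)
$- 20 p{\left(13 \right)} = - 20 \cdot 4 \cdot 13^{2} = - 20 \cdot 4 \cdot 169 = \left(-20\right) 676 = -13520$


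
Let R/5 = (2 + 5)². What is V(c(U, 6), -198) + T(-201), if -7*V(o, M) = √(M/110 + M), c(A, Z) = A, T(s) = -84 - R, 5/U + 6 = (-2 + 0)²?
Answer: -329 - 3*I*√555/35 ≈ -329.0 - 2.0193*I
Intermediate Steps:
R = 245 (R = 5*(2 + 5)² = 5*7² = 5*49 = 245)
U = -5/2 (U = 5/(-6 + (-2 + 0)²) = 5/(-6 + (-2)²) = 5/(-6 + 4) = 5/(-2) = 5*(-½) = -5/2 ≈ -2.5000)
T(s) = -329 (T(s) = -84 - 1*245 = -84 - 245 = -329)
V(o, M) = -√12210*√M/770 (V(o, M) = -√(M/110 + M)/7 = -√12210*√M/110/7 = -√12210*√M/770)
V(c(U, 6), -198) + T(-201) = -√12210*√(-198)/770 - 329 = -√12210*3*I*√22/770 - 329 = -3*I*√555/35 - 329 = -329 - 3*I*√555/35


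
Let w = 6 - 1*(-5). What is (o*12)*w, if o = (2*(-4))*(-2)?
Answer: 2112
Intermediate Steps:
w = 11 (w = 6 + 5 = 11)
o = 16 (o = -8*(-2) = 16)
(o*12)*w = (16*12)*11 = 192*11 = 2112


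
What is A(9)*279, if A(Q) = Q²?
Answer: 22599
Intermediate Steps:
A(9)*279 = 9²*279 = 81*279 = 22599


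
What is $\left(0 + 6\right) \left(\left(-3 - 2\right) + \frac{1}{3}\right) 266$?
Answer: $-7448$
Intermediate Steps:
$\left(0 + 6\right) \left(\left(-3 - 2\right) + \frac{1}{3}\right) 266 = 6 \left(-5 + \frac{1}{3}\right) 266 = 6 \left(- \frac{14}{3}\right) 266 = \left(-28\right) 266 = -7448$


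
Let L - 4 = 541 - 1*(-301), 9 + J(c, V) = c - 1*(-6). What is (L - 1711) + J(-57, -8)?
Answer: -925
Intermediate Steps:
J(c, V) = -3 + c (J(c, V) = -9 + (c - 1*(-6)) = -9 + (c + 6) = -9 + (6 + c) = -3 + c)
L = 846 (L = 4 + (541 - 1*(-301)) = 4 + (541 + 301) = 4 + 842 = 846)
(L - 1711) + J(-57, -8) = (846 - 1711) + (-3 - 57) = -865 - 60 = -925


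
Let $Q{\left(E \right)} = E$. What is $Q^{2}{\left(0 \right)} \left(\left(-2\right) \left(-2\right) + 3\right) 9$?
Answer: $0$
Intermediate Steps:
$Q^{2}{\left(0 \right)} \left(\left(-2\right) \left(-2\right) + 3\right) 9 = 0^{2} \left(\left(-2\right) \left(-2\right) + 3\right) 9 = 0 \left(4 + 3\right) 9 = 0 \cdot 7 \cdot 9 = 0 \cdot 9 = 0$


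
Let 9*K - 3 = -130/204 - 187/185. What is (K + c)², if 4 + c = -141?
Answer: 605152078825921/28842228900 ≈ 20981.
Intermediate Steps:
c = -145 (c = -4 - 141 = -145)
K = 25511/169830 (K = ⅓ + (-130/204 - 187/185)/9 = ⅓ + (-130*1/204 - 187*1/185)/9 = ⅓ + (-65/102 - 187/185)/9 = ⅓ + (⅑)*(-31099/18870) = ⅓ - 31099/169830 = 25511/169830 ≈ 0.15021)
(K + c)² = (25511/169830 - 145)² = (-24599839/169830)² = 605152078825921/28842228900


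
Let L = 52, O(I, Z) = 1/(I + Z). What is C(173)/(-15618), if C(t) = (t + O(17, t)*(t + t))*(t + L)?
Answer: -124560/49457 ≈ -2.5186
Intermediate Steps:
C(t) = (52 + t)*(t + 2*t/(17 + t)) (C(t) = (t + (t + t)/(17 + t))*(t + 52) = (t + (2*t)/(17 + t))*(52 + t) = (t + 2*t/(17 + t))*(52 + t) = (52 + t)*(t + 2*t/(17 + t)))
C(173)/(-15618) = (173*(988 + 173² + 71*173)/(17 + 173))/(-15618) = (173*(988 + 29929 + 12283)/190)*(-1/15618) = (173*(1/190)*43200)*(-1/15618) = (747360/19)*(-1/15618) = -124560/49457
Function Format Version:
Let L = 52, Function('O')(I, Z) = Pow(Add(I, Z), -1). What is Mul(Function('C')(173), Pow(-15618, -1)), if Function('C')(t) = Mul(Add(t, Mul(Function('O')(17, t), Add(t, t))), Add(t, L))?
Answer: Rational(-124560, 49457) ≈ -2.5186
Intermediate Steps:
Function('C')(t) = Mul(Add(52, t), Add(t, Mul(2, t, Pow(Add(17, t), -1)))) (Function('C')(t) = Mul(Add(t, Mul(Pow(Add(17, t), -1), Add(t, t))), Add(t, 52)) = Mul(Add(t, Mul(Pow(Add(17, t), -1), Mul(2, t))), Add(52, t)) = Mul(Add(t, Mul(2, t, Pow(Add(17, t), -1))), Add(52, t)) = Mul(Add(52, t), Add(t, Mul(2, t, Pow(Add(17, t), -1)))))
Mul(Function('C')(173), Pow(-15618, -1)) = Mul(Mul(173, Pow(Add(17, 173), -1), Add(988, Pow(173, 2), Mul(71, 173))), Pow(-15618, -1)) = Mul(Mul(173, Pow(190, -1), Add(988, 29929, 12283)), Rational(-1, 15618)) = Mul(Mul(173, Rational(1, 190), 43200), Rational(-1, 15618)) = Mul(Rational(747360, 19), Rational(-1, 15618)) = Rational(-124560, 49457)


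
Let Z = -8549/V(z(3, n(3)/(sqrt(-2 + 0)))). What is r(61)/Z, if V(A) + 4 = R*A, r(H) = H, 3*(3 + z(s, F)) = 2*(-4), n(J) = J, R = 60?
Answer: 20984/8549 ≈ 2.4546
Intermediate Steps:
z(s, F) = -17/3 (z(s, F) = -3 + (2*(-4))/3 = -3 + (1/3)*(-8) = -3 - 8/3 = -17/3)
V(A) = -4 + 60*A
Z = 8549/344 (Z = -8549/(-4 + 60*(-17/3)) = -8549/(-4 - 340) = -8549/(-344) = -8549*(-1/344) = 8549/344 ≈ 24.852)
r(61)/Z = 61/(8549/344) = 61*(344/8549) = 20984/8549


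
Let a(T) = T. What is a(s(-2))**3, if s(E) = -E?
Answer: 8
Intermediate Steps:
a(s(-2))**3 = (-1*(-2))**3 = 2**3 = 8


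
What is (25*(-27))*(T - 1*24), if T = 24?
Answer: 0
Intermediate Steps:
(25*(-27))*(T - 1*24) = (25*(-27))*(24 - 1*24) = -675*(24 - 24) = -675*0 = 0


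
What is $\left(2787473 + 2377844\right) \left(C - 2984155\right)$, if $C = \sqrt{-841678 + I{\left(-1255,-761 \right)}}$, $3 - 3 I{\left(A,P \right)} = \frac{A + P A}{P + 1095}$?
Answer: $-15414106552135 + \frac{5165317 i \sqrt{211500695577}}{501} \approx -1.5414 \cdot 10^{13} + 4.7415 \cdot 10^{9} i$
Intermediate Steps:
$I{\left(A,P \right)} = 1 - \frac{A + A P}{3 \left(1095 + P\right)}$ ($I{\left(A,P \right)} = 1 - \frac{\left(A + P A\right) \frac{1}{P + 1095}}{3} = 1 - \frac{\left(A + A P\right) \frac{1}{1095 + P}}{3} = 1 - \frac{\frac{1}{1095 + P} \left(A + A P\right)}{3} = 1 - \frac{A + A P}{3 \left(1095 + P\right)}$)
$C = \frac{i \sqrt{211500695577}}{501}$ ($C = \sqrt{-841678 + \frac{3285 - -1255 + 3 \left(-761\right) - \left(-1255\right) \left(-761\right)}{3 \left(1095 - 761\right)}} = \sqrt{-841678 + \frac{3285 + 1255 - 2283 - 955055}{3 \cdot 334}} = \sqrt{-841678 + \frac{1}{3} \cdot \frac{1}{334} \left(-952798\right)} = \sqrt{-841678 - \frac{476399}{501}} = \sqrt{- \frac{422157077}{501}} = \frac{i \sqrt{211500695577}}{501} \approx 917.95 i$)
$\left(2787473 + 2377844\right) \left(C - 2984155\right) = \left(2787473 + 2377844\right) \left(\frac{i \sqrt{211500695577}}{501} - 2984155\right) = 5165317 \left(\frac{i \sqrt{211500695577}}{501} - 2984155\right) = 5165317 \left(-2984155 + \frac{i \sqrt{211500695577}}{501}\right) = -15414106552135 + \frac{5165317 i \sqrt{211500695577}}{501}$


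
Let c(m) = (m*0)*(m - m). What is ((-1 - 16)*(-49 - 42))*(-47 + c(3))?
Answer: -72709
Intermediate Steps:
c(m) = 0 (c(m) = 0*0 = 0)
((-1 - 16)*(-49 - 42))*(-47 + c(3)) = ((-1 - 16)*(-49 - 42))*(-47 + 0) = -17*(-91)*(-47) = 1547*(-47) = -72709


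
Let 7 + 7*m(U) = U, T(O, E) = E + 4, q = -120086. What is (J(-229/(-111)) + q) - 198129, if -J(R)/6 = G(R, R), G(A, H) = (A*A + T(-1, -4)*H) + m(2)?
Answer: -9148973999/28749 ≈ -3.1824e+5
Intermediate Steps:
T(O, E) = 4 + E
m(U) = -1 + U/7
G(A, H) = -5/7 + A**2 (G(A, H) = (A*A + (4 - 4)*H) + (-1 + (1/7)*2) = (A**2 + 0*H) + (-1 + 2/7) = (A**2 + 0) - 5/7 = A**2 - 5/7 = -5/7 + A**2)
J(R) = 30/7 - 6*R**2 (J(R) = -6*(-5/7 + R**2) = 30/7 - 6*R**2)
(J(-229/(-111)) + q) - 198129 = ((30/7 - 6*(-229/(-111))**2) - 120086) - 198129 = ((30/7 - 6*(-229*(-1/111))**2) - 120086) - 198129 = ((30/7 - 6*(229/111)**2) - 120086) - 198129 = ((30/7 - 6*52441/12321) - 120086) - 198129 = ((30/7 - 104882/4107) - 120086) - 198129 = (-610964/28749 - 120086) - 198129 = -3452963378/28749 - 198129 = -9148973999/28749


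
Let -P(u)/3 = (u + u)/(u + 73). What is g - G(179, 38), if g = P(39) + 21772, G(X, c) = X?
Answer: 1209091/56 ≈ 21591.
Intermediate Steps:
P(u) = -6*u/(73 + u) (P(u) = -3*(u + u)/(u + 73) = -3*2*u/(73 + u) = -6*u/(73 + u))
g = 1219115/56 (g = -6*39/(73 + 39) + 21772 = -6*39/112 + 21772 = -6*39*1/112 + 21772 = -117/56 + 21772 = 1219115/56 ≈ 21770.)
g - G(179, 38) = 1219115/56 - 1*179 = 1219115/56 - 179 = 1209091/56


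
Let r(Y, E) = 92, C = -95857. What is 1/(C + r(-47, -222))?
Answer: -1/95765 ≈ -1.0442e-5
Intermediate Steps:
1/(C + r(-47, -222)) = 1/(-95857 + 92) = 1/(-95765) = -1/95765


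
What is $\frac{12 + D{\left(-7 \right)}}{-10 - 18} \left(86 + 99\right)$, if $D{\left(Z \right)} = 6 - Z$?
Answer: $- \frac{4625}{28} \approx -165.18$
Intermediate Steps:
$\frac{12 + D{\left(-7 \right)}}{-10 - 18} \left(86 + 99\right) = \frac{12 + \left(6 - -7\right)}{-10 - 18} \left(86 + 99\right) = \frac{12 + \left(6 + 7\right)}{-28} \cdot 185 = \left(12 + 13\right) \left(- \frac{1}{28}\right) 185 = 25 \left(- \frac{1}{28}\right) 185 = \left(- \frac{25}{28}\right) 185 = - \frac{4625}{28}$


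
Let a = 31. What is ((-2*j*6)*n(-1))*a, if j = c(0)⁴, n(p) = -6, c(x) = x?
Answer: 0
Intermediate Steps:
j = 0 (j = 0⁴ = 0)
((-2*j*6)*n(-1))*a = ((-2*0*6)*(-6))*31 = ((0*6)*(-6))*31 = (0*(-6))*31 = 0*31 = 0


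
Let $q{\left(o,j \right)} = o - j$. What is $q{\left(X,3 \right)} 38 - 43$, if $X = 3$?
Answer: $-43$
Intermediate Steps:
$q{\left(X,3 \right)} 38 - 43 = \left(3 - 3\right) 38 - 43 = 0 \cdot 38 - 43 = 0 - 43 = -43$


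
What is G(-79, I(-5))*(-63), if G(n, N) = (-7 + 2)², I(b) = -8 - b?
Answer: -1575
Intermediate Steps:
G(n, N) = 25 (G(n, N) = (-5)² = 25)
G(-79, I(-5))*(-63) = 25*(-63) = -1575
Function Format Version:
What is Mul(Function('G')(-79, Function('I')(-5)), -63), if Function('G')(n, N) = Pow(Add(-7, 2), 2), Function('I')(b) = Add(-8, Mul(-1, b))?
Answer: -1575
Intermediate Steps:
Function('G')(n, N) = 25 (Function('G')(n, N) = Pow(-5, 2) = 25)
Mul(Function('G')(-79, Function('I')(-5)), -63) = Mul(25, -63) = -1575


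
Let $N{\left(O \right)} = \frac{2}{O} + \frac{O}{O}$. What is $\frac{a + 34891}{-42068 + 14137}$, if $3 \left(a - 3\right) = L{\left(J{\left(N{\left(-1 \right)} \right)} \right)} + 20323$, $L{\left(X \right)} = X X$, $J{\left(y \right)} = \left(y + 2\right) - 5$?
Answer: $- \frac{125021}{83793} \approx -1.492$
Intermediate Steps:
$N{\left(O \right)} = 1 + \frac{2}{O}$ ($N{\left(O \right)} = \frac{2}{O} + 1 = 1 + \frac{2}{O}$)
$J{\left(y \right)} = -3 + y$ ($J{\left(y \right)} = \left(2 + y\right) - 5 = -3 + y$)
$L{\left(X \right)} = X^{2}$
$a = \frac{20348}{3}$ ($a = 3 + \frac{\left(-3 + \frac{2 - 1}{-1}\right)^{2} + 20323}{3} = 3 + \frac{\left(-3 - 1\right)^{2} + 20323}{3} = 3 + \frac{\left(-4\right)^{2} + 20323}{3} = 3 + \frac{16 + 20323}{3} = 3 + \frac{1}{3} \cdot 20339 = 3 + \frac{20339}{3} = \frac{20348}{3} \approx 6782.7$)
$\frac{a + 34891}{-42068 + 14137} = \frac{\frac{20348}{3} + 34891}{-42068 + 14137} = \frac{125021}{3 \left(-27931\right)} = \frac{125021}{3} \left(- \frac{1}{27931}\right) = - \frac{125021}{83793}$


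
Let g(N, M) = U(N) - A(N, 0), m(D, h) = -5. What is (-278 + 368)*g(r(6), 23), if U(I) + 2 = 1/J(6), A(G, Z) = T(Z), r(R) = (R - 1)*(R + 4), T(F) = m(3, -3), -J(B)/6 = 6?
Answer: 535/2 ≈ 267.50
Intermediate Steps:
J(B) = -36 (J(B) = -6*6 = -36)
T(F) = -5
r(R) = (-1 + R)*(4 + R)
A(G, Z) = -5
U(I) = -73/36 (U(I) = -2 + 1/(-36) = -2 - 1/36 = -73/36)
g(N, M) = 107/36 (g(N, M) = -73/36 - 1*(-5) = -73/36 + 5 = 107/36)
(-278 + 368)*g(r(6), 23) = (-278 + 368)*(107/36) = 90*(107/36) = 535/2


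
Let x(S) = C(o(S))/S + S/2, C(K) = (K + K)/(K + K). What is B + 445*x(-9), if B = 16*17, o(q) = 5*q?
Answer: -32039/18 ≈ -1779.9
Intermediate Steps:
B = 272
C(K) = 1 (C(K) = (2*K)/((2*K)) = (2*K)*(1/(2*K)) = 1)
x(S) = 1/S + S/2
B + 445*x(-9) = 272 + 445*(1/(-9) + (1/2)*(-9)) = 272 + 445*(-1/9 - 9/2) = 272 + 445*(-83/18) = 272 - 36935/18 = -32039/18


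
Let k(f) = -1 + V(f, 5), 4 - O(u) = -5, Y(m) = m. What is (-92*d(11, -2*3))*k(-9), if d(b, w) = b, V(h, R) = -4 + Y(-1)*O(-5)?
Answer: 14168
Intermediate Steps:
O(u) = 9 (O(u) = 4 - 1*(-5) = 4 + 5 = 9)
V(h, R) = -13 (V(h, R) = -4 - 1*9 = -4 - 9 = -13)
k(f) = -14 (k(f) = -1 - 13 = -14)
(-92*d(11, -2*3))*k(-9) = -92*11*(-14) = -1012*(-14) = 14168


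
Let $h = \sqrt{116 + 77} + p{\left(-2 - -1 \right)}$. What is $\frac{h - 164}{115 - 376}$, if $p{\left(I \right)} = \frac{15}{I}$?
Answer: $\frac{179}{261} - \frac{\sqrt{193}}{261} \approx 0.6326$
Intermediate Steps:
$h = -15 + \sqrt{193}$ ($h = \sqrt{116 + 77} + \frac{15}{-2 - -1} = \sqrt{193} + \frac{15}{-2 + 1} = \sqrt{193} + \frac{15}{-1} = \sqrt{193} + 15 \left(-1\right) = \sqrt{193} - 15 = -15 + \sqrt{193} \approx -1.1076$)
$\frac{h - 164}{115 - 376} = \frac{\left(-15 + \sqrt{193}\right) - 164}{115 - 376} = \frac{-179 + \sqrt{193}}{-261} = \left(-179 + \sqrt{193}\right) \left(- \frac{1}{261}\right) = \frac{179}{261} - \frac{\sqrt{193}}{261}$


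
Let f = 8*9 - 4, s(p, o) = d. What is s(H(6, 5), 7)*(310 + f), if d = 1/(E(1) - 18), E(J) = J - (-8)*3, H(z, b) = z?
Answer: 54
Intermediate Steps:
E(J) = 24 + J (E(J) = J - 2*(-12) = J + 24 = 24 + J)
d = ⅐ (d = 1/((24 + 1) - 18) = 1/(25 - 18) = 1/7 = ⅐ ≈ 0.14286)
s(p, o) = ⅐
f = 68 (f = 72 - 4 = 68)
s(H(6, 5), 7)*(310 + f) = (310 + 68)/7 = (⅐)*378 = 54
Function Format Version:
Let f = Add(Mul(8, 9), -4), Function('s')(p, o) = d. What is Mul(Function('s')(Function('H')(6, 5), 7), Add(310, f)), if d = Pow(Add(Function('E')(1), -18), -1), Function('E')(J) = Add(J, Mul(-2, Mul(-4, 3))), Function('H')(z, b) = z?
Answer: 54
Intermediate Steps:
Function('E')(J) = Add(24, J) (Function('E')(J) = Add(J, Mul(-2, -12)) = Add(J, 24) = Add(24, J))
d = Rational(1, 7) (d = Pow(Add(Add(24, 1), -18), -1) = Pow(Add(25, -18), -1) = Pow(7, -1) = Rational(1, 7) ≈ 0.14286)
Function('s')(p, o) = Rational(1, 7)
f = 68 (f = Add(72, -4) = 68)
Mul(Function('s')(Function('H')(6, 5), 7), Add(310, f)) = Mul(Rational(1, 7), Add(310, 68)) = Mul(Rational(1, 7), 378) = 54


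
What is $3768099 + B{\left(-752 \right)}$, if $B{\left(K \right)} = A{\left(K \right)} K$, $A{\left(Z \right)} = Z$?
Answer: $4333603$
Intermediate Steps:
$B{\left(K \right)} = K^{2}$ ($B{\left(K \right)} = K K = K^{2}$)
$3768099 + B{\left(-752 \right)} = 3768099 + \left(-752\right)^{2} = 3768099 + 565504 = 4333603$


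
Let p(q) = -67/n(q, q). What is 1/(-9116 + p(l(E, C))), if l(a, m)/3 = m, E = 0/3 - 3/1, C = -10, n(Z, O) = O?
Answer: -30/273413 ≈ -0.00010972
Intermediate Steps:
E = -3 (E = 0*(1/3) - 3*1 = 0 - 3 = -3)
l(a, m) = 3*m
p(q) = -67/q
1/(-9116 + p(l(E, C))) = 1/(-9116 - 67/(3*(-10))) = 1/(-9116 - 67/(-30)) = 1/(-9116 - 67*(-1/30)) = 1/(-9116 + 67/30) = 1/(-273413/30) = -30/273413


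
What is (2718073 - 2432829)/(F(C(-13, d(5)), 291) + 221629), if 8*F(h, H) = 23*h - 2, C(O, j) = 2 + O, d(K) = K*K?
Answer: 2281952/1772777 ≈ 1.2872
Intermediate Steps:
d(K) = K²
F(h, H) = -¼ + 23*h/8 (F(h, H) = (23*h - 2)/8 = (-2 + 23*h)/8 = -¼ + 23*h/8)
(2718073 - 2432829)/(F(C(-13, d(5)), 291) + 221629) = (2718073 - 2432829)/((-¼ + 23*(2 - 13)/8) + 221629) = 285244/((-¼ + (23/8)*(-11)) + 221629) = 285244/((-¼ - 253/8) + 221629) = 285244/(-255/8 + 221629) = 285244/(1772777/8) = 285244*(8/1772777) = 2281952/1772777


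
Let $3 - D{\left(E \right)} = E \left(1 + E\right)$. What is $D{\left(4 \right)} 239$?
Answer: $-4063$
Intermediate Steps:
$D{\left(E \right)} = 3 - E \left(1 + E\right)$
$D{\left(4 \right)} 239 = \left(3 - 4 - 4^{2}\right) 239 = \left(3 - 4 - 16\right) 239 = \left(-17\right) 239 = -4063$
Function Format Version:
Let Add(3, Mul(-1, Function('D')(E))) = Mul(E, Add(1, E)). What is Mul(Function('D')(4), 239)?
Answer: -4063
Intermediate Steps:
Function('D')(E) = Add(3, Mul(-1, E, Add(1, E))) (Function('D')(E) = Add(3, Mul(-1, Mul(E, Add(1, E)))) = Add(3, Mul(-1, E, Add(1, E))))
Mul(Function('D')(4), 239) = Mul(Add(3, Mul(-1, 4), Mul(-1, Pow(4, 2))), 239) = Mul(Add(3, -4, Mul(-1, 16)), 239) = Mul(Add(3, -4, -16), 239) = Mul(-17, 239) = -4063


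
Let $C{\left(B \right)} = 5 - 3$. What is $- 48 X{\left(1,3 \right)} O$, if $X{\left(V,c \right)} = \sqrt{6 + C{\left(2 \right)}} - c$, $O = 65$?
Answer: $9360 - 6240 \sqrt{2} \approx 535.31$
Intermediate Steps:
$C{\left(B \right)} = 2$
$X{\left(V,c \right)} = - c + 2 \sqrt{2}$ ($X{\left(V,c \right)} = \sqrt{6 + 2} - c = \sqrt{8} - c = 2 \sqrt{2} - c = - c + 2 \sqrt{2}$)
$- 48 X{\left(1,3 \right)} O = - 48 \left(\left(-1\right) 3 + 2 \sqrt{2}\right) 65 = - 48 \left(-3 + 2 \sqrt{2}\right) 65 = \left(144 - 96 \sqrt{2}\right) 65 = 9360 - 6240 \sqrt{2}$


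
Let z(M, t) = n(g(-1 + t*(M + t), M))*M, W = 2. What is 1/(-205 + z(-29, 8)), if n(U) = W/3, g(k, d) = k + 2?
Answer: -3/673 ≈ -0.0044577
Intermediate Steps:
g(k, d) = 2 + k
n(U) = ⅔ (n(U) = 2/3 = 2*(⅓) = ⅔)
z(M, t) = 2*M/3
1/(-205 + z(-29, 8)) = 1/(-205 + (⅔)*(-29)) = 1/(-205 - 58/3) = 1/(-673/3) = -3/673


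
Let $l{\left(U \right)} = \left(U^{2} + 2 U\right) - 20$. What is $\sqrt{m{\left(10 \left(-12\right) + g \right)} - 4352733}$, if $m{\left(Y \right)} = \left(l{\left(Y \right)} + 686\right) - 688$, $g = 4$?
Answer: $i \sqrt{4339531} \approx 2083.2 i$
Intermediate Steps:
$l{\left(U \right)} = -20 + U^{2} + 2 U$
$m{\left(Y \right)} = -22 + Y^{2} + 2 Y$ ($m{\left(Y \right)} = \left(\left(-20 + Y^{2} + 2 Y\right) + 686\right) - 688 = \left(666 + Y^{2} + 2 Y\right) - 688 = -22 + Y^{2} + 2 Y$)
$\sqrt{m{\left(10 \left(-12\right) + g \right)} - 4352733} = \sqrt{\left(-22 + \left(10 \left(-12\right) + 4\right)^{2} + 2 \left(10 \left(-12\right) + 4\right)\right) - 4352733} = \sqrt{\left(-22 + \left(-120 + 4\right)^{2} + 2 \left(-120 + 4\right)\right) - 4352733} = \sqrt{\left(-22 + \left(-116\right)^{2} + 2 \left(-116\right)\right) - 4352733} = \sqrt{\left(-22 + 13456 - 232\right) - 4352733} = \sqrt{13202 - 4352733} = \sqrt{-4339531} = i \sqrt{4339531}$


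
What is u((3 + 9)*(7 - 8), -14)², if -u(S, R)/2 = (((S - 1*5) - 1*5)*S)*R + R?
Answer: 55056400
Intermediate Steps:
u(S, R) = -2*R - 2*R*S*(-10 + S) (u(S, R) = -2*((((S - 1*5) - 1*5)*S)*R + R) = -2*((((S - 5) - 5)*S)*R + R) = -2*((((-5 + S) - 5)*S)*R + R) = -2*(((-10 + S)*S)*R + R) = -2*((S*(-10 + S))*R + R) = -2*(R*S*(-10 + S) + R) = -2*(R + R*S*(-10 + S)) = -2*R - 2*R*S*(-10 + S))
u((3 + 9)*(7 - 8), -14)² = (2*(-14)*(-1 - ((3 + 9)*(7 - 8))² + 10*((3 + 9)*(7 - 8))))² = (2*(-14)*(-1 - (12*(-1))² + 10*(12*(-1))))² = (2*(-14)*(-1 - 1*(-12)² + 10*(-12)))² = (2*(-14)*(-1 - 1*144 - 120))² = (2*(-14)*(-1 - 144 - 120))² = (2*(-14)*(-265))² = 7420² = 55056400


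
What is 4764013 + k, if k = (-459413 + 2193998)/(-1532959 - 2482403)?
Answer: 6376411677707/1338454 ≈ 4.7640e+6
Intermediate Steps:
k = -578195/1338454 (k = 1734585/(-4015362) = 1734585*(-1/4015362) = -578195/1338454 ≈ -0.43199)
4764013 + k = 4764013 - 578195/1338454 = 6376411677707/1338454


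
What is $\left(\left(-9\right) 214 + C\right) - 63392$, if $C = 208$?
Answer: $-65110$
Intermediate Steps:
$\left(\left(-9\right) 214 + C\right) - 63392 = \left(\left(-9\right) 214 + 208\right) - 63392 = \left(-1926 + 208\right) - 63392 = -1718 - 63392 = -65110$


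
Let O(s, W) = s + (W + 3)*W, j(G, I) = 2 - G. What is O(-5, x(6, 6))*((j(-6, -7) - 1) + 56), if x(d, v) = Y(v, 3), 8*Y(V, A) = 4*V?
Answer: 819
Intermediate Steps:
Y(V, A) = V/2 (Y(V, A) = (4*V)/8 = V/2)
x(d, v) = v/2
O(s, W) = s + W*(3 + W) (O(s, W) = s + (3 + W)*W = s + W*(3 + W))
O(-5, x(6, 6))*((j(-6, -7) - 1) + 56) = (-5 + ((1/2)*6)**2 + 3*((1/2)*6))*(((2 - 1*(-6)) - 1) + 56) = (-5 + 3**2 + 3*3)*(((2 + 6) - 1) + 56) = (-5 + 9 + 9)*((8 - 1) + 56) = 13*(7 + 56) = 13*63 = 819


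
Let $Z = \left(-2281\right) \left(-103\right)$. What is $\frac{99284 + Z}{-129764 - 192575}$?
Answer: $- \frac{334227}{322339} \approx -1.0369$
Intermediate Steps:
$Z = 234943$
$\frac{99284 + Z}{-129764 - 192575} = \frac{99284 + 234943}{-129764 - 192575} = \frac{334227}{-322339} = 334227 \left(- \frac{1}{322339}\right) = - \frac{334227}{322339}$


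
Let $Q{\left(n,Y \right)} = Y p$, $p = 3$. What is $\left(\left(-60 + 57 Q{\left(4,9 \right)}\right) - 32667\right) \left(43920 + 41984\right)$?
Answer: $-2679173952$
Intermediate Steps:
$Q{\left(n,Y \right)} = 3 Y$ ($Q{\left(n,Y \right)} = Y 3 = 3 Y$)
$\left(\left(-60 + 57 Q{\left(4,9 \right)}\right) - 32667\right) \left(43920 + 41984\right) = \left(\left(-60 + 57 \cdot 3 \cdot 9\right) - 32667\right) \left(43920 + 41984\right) = \left(\left(-60 + 57 \cdot 27\right) - 32667\right) 85904 = \left(\left(-60 + 1539\right) - 32667\right) 85904 = \left(1479 - 32667\right) 85904 = \left(-31188\right) 85904 = -2679173952$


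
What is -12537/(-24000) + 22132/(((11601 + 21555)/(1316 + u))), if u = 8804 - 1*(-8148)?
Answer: 808649391731/66312000 ≈ 12195.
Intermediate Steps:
u = 16952 (u = 8804 + 8148 = 16952)
-12537/(-24000) + 22132/(((11601 + 21555)/(1316 + u))) = -12537/(-24000) + 22132/(((11601 + 21555)/(1316 + 16952))) = -12537*(-1/24000) + 22132/((33156/18268)) = 4179/8000 + 22132/((33156*(1/18268))) = 4179/8000 + 22132/(8289/4567) = 4179/8000 + 22132*(4567/8289) = 4179/8000 + 101076844/8289 = 808649391731/66312000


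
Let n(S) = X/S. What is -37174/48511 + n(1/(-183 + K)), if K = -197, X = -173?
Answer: 3189075966/48511 ≈ 65739.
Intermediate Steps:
n(S) = -173/S
-37174/48511 + n(1/(-183 + K)) = -37174/48511 - 173/(1/(-183 - 197)) = -37174*1/48511 - 173/(1/(-380)) = -37174/48511 - 173/(-1/380) = -37174/48511 - 173*(-380) = -37174/48511 + 65740 = 3189075966/48511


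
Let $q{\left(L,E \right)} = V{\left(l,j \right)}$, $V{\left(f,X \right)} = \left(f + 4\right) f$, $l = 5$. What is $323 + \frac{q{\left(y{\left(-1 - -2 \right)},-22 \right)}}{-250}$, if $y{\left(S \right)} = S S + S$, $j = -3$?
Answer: $\frac{16141}{50} \approx 322.82$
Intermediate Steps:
$y{\left(S \right)} = S + S^{2}$ ($y{\left(S \right)} = S^{2} + S = S + S^{2}$)
$V{\left(f,X \right)} = f \left(4 + f\right)$ ($V{\left(f,X \right)} = \left(4 + f\right) f = f \left(4 + f\right)$)
$q{\left(L,E \right)} = 45$ ($q{\left(L,E \right)} = 5 \left(4 + 5\right) = 5 \cdot 9 = 45$)
$323 + \frac{q{\left(y{\left(-1 - -2 \right)},-22 \right)}}{-250} = 323 + \frac{45}{-250} = 323 + 45 \left(- \frac{1}{250}\right) = 323 - \frac{9}{50} = \frac{16141}{50}$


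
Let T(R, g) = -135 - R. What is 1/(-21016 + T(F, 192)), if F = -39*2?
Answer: -1/21073 ≈ -4.7454e-5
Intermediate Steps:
F = -78
1/(-21016 + T(F, 192)) = 1/(-21016 + (-135 - 1*(-78))) = 1/(-21016 + (-135 + 78)) = 1/(-21016 - 57) = 1/(-21073) = -1/21073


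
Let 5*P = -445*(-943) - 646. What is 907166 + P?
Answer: 4954819/5 ≈ 9.9096e+5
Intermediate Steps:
P = 418989/5 (P = (-445*(-943) - 646)/5 = (419635 - 646)/5 = (⅕)*418989 = 418989/5 ≈ 83798.)
907166 + P = 907166 + 418989/5 = 4954819/5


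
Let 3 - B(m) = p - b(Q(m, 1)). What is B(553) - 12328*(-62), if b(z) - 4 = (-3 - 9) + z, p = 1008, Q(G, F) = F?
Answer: 763324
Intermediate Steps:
b(z) = -8 + z (b(z) = 4 + ((-3 - 9) + z) = 4 + (-12 + z) = -8 + z)
B(m) = -1012 (B(m) = 3 - (1008 - (-8 + 1)) = 3 - (1008 - 1*(-7)) = 3 - (1008 + 7) = 3 - 1*1015 = 3 - 1015 = -1012)
B(553) - 12328*(-62) = -1012 - 12328*(-62) = -1012 + 764336 = 763324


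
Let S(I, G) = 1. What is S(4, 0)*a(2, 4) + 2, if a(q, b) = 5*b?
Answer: 22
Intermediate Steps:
S(4, 0)*a(2, 4) + 2 = 1*(5*4) + 2 = 1*20 + 2 = 20 + 2 = 22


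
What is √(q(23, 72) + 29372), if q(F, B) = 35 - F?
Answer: 2*√7346 ≈ 171.42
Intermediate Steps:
√(q(23, 72) + 29372) = √((35 - 1*23) + 29372) = √((35 - 23) + 29372) = √(12 + 29372) = √29384 = 2*√7346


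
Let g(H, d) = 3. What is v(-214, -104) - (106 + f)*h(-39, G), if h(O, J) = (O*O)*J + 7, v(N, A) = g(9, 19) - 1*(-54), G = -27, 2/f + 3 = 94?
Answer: 396152067/91 ≈ 4.3533e+6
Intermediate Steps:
f = 2/91 (f = 2/(-3 + 94) = 2/91 ≈ 0.021978)
v(N, A) = 57 (v(N, A) = 3 - 1*(-54) = 3 + 54 = 57)
h(O, J) = 7 + J*O**2 (h(O, J) = O**2*J + 7 = J*O**2 + 7 = 7 + J*O**2)
v(-214, -104) - (106 + f)*h(-39, G) = 57 - (106 + 2/91)*(7 - 27*(-39)**2) = 57 - 9648*(7 - 27*1521)/91 = 57 - 9648*(7 - 41067)/91 = 57 - 9648*(-41060)/91 = 57 - 1*(-396146880/91) = 57 + 396146880/91 = 396152067/91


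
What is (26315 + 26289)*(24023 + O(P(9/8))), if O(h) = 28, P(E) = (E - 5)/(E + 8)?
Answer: 1265178804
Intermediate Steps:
P(E) = (-5 + E)/(8 + E)
(26315 + 26289)*(24023 + O(P(9/8))) = (26315 + 26289)*(24023 + 28) = 52604*24051 = 1265178804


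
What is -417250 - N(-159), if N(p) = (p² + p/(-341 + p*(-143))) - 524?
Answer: -9899188613/22396 ≈ -4.4201e+5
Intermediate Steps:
N(p) = -524 + p² + p/(-341 - 143*p) (N(p) = (p² + p/(-341 - 143*p)) - 524 = -524 + p² + p/(-341 - 143*p))
-417250 - N(-159) = -417250 - (-178684 - 74933*(-159) + 143*(-159)³ + 341*(-159)²)/(11*(31 + 13*(-159))) = -417250 - (-178684 + 11914347 + 143*(-4019679) + 341*25281)/(11*(31 - 2067)) = -417250 - (-178684 + 11914347 - 574814097 + 8620821)/(11*(-2036)) = -417250 - (-1)*(-554457613)/(11*2036) = -417250 - 1*554457613/22396 = -417250 - 554457613/22396 = -9899188613/22396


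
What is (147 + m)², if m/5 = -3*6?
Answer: 3249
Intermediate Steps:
m = -90 (m = 5*(-3*6) = 5*(-18) = -90)
(147 + m)² = (147 - 90)² = 57² = 3249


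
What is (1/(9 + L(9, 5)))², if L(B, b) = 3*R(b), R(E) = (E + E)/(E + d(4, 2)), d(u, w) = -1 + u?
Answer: 16/2601 ≈ 0.0061515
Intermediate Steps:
R(E) = 2*E/(3 + E) (R(E) = (E + E)/(E + (-1 + 4)) = (2*E)/(E + 3) = (2*E)/(3 + E) = 2*E/(3 + E))
L(B, b) = 6*b/(3 + b) (L(B, b) = 3*(2*b/(3 + b)) = 6*b/(3 + b))
(1/(9 + L(9, 5)))² = (1/(9 + 6*5/(3 + 5)))² = (1/(9 + 6*5/8))² = (1/(9 + 6*5*(⅛)))² = (1/(9 + 15/4))² = (1/(51/4))² = (4/51)² = 16/2601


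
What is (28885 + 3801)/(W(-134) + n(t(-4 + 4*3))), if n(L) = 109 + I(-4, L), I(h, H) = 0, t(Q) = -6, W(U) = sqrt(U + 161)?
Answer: 1781387/5927 - 49029*sqrt(3)/5927 ≈ 286.23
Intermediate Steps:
W(U) = sqrt(161 + U)
n(L) = 109 (n(L) = 109 + 0 = 109)
(28885 + 3801)/(W(-134) + n(t(-4 + 4*3))) = (28885 + 3801)/(sqrt(161 - 134) + 109) = 32686/(sqrt(27) + 109) = 32686/(3*sqrt(3) + 109) = 32686/(109 + 3*sqrt(3))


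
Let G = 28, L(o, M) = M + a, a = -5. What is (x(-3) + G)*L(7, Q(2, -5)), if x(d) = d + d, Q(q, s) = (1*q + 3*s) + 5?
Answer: -286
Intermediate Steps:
Q(q, s) = 5 + q + 3*s (Q(q, s) = (q + 3*s) + 5 = 5 + q + 3*s)
L(o, M) = -5 + M (L(o, M) = M - 5 = -5 + M)
x(d) = 2*d
(x(-3) + G)*L(7, Q(2, -5)) = (2*(-3) + 28)*(-5 + (5 + 2 + 3*(-5))) = (-6 + 28)*(-5 + (5 + 2 - 15)) = 22*(-5 - 8) = 22*(-13) = -286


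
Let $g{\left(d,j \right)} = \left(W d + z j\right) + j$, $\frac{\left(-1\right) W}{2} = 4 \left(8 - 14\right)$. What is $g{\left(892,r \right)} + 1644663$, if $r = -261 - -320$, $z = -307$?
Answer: $1669425$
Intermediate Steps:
$r = 59$ ($r = -261 + 320 = 59$)
$W = 48$ ($W = - 2 \cdot 4 \left(8 - 14\right) = - 2 \cdot 4 \left(-6\right) = \left(-2\right) \left(-24\right) = 48$)
$g{\left(d,j \right)} = - 306 j + 48 d$ ($g{\left(d,j \right)} = \left(48 d - 307 j\right) + j = \left(- 307 j + 48 d\right) + j = - 306 j + 48 d$)
$g{\left(892,r \right)} + 1644663 = \left(\left(-306\right) 59 + 48 \cdot 892\right) + 1644663 = \left(-18054 + 42816\right) + 1644663 = 24762 + 1644663 = 1669425$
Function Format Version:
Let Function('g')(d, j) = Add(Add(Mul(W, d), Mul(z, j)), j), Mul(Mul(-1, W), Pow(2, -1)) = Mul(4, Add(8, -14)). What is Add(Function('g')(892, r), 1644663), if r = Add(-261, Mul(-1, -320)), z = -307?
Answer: 1669425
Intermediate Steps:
r = 59 (r = Add(-261, 320) = 59)
W = 48 (W = Mul(-2, Mul(4, Add(8, -14))) = Mul(-2, Mul(4, -6)) = Mul(-2, -24) = 48)
Function('g')(d, j) = Add(Mul(-306, j), Mul(48, d)) (Function('g')(d, j) = Add(Add(Mul(48, d), Mul(-307, j)), j) = Add(Add(Mul(-307, j), Mul(48, d)), j) = Add(Mul(-306, j), Mul(48, d)))
Add(Function('g')(892, r), 1644663) = Add(Add(Mul(-306, 59), Mul(48, 892)), 1644663) = Add(Add(-18054, 42816), 1644663) = Add(24762, 1644663) = 1669425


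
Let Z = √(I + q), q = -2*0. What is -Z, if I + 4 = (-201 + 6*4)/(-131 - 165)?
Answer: -I*√74518/148 ≈ -1.8445*I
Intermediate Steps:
q = 0
I = -1007/296 (I = -4 + (-201 + 6*4)/(-131 - 165) = -4 + (-201 + 24)/(-296) = -4 - 177*(-1/296) = -4 + 177/296 = -1007/296 ≈ -3.4020)
Z = I*√74518/148 (Z = √(-1007/296 + 0) = √(-1007/296) = I*√74518/148 ≈ 1.8445*I)
-Z = -I*√74518/148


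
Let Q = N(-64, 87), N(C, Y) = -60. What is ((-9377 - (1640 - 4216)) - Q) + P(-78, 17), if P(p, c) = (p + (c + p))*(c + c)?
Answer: -11467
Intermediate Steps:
P(p, c) = 2*c*(c + 2*p) (P(p, c) = (c + 2*p)*(2*c) = 2*c*(c + 2*p))
Q = -60
((-9377 - (1640 - 4216)) - Q) + P(-78, 17) = ((-9377 - (1640 - 4216)) - 1*(-60)) + 2*17*(17 + 2*(-78)) = ((-9377 - 1*(-2576)) + 60) + 2*17*(17 - 156) = ((-9377 + 2576) + 60) + 2*17*(-139) = (-6801 + 60) - 4726 = -6741 - 4726 = -11467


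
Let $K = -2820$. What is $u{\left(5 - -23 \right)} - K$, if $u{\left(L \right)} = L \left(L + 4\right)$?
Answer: $3716$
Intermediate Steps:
$u{\left(L \right)} = L \left(4 + L\right)$
$u{\left(5 - -23 \right)} - K = \left(5 - -23\right) \left(4 + \left(5 - -23\right)\right) - -2820 = \left(5 + 23\right) \left(4 + \left(5 + 23\right)\right) + 2820 = 28 \left(4 + 28\right) + 2820 = 28 \cdot 32 + 2820 = 896 + 2820 = 3716$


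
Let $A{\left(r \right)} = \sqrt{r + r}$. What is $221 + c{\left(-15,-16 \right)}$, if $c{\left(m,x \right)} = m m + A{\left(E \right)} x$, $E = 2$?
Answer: $414$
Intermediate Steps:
$A{\left(r \right)} = \sqrt{2} \sqrt{r}$ ($A{\left(r \right)} = \sqrt{2 r} = \sqrt{2} \sqrt{r}$)
$c{\left(m,x \right)} = m^{2} + 2 x$ ($c{\left(m,x \right)} = m m + \sqrt{2} \sqrt{2} x = m^{2} + 2 x$)
$221 + c{\left(-15,-16 \right)} = 221 + \left(\left(-15\right)^{2} + 2 \left(-16\right)\right) = 221 + \left(225 - 32\right) = 221 + 193 = 414$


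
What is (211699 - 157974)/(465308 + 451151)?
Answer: 53725/916459 ≈ 0.058622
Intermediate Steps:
(211699 - 157974)/(465308 + 451151) = 53725/916459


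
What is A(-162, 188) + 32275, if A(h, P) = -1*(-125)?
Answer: 32400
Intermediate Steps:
A(h, P) = 125
A(-162, 188) + 32275 = 125 + 32275 = 32400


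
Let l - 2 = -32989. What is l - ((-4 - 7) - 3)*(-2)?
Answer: -33015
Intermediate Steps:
l = -32987 (l = 2 - 32989 = -32987)
l - ((-4 - 7) - 3)*(-2) = -32987 - ((-4 - 7) - 3)*(-2) = -32987 - (-11 - 3)*(-2) = -32987 - 1*(-14)*(-2) = -32987 + 14*(-2) = -32987 - 28 = -33015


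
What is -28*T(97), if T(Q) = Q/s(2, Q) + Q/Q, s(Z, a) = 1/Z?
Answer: -5460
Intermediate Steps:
T(Q) = 1 + 2*Q (T(Q) = Q/(1/2) + Q/Q = Q/(½) + 1 = Q*2 + 1 = 2*Q + 1 = 1 + 2*Q)
-28*T(97) = -28*(1 + 2*97) = -28*(1 + 194) = -28*195 = -5460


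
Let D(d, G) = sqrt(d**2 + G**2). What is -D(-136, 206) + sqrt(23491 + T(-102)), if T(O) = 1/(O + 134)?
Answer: -2*sqrt(15233) + sqrt(1503426)/8 ≈ -93.576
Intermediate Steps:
T(O) = 1/(134 + O)
D(d, G) = sqrt(G**2 + d**2)
-D(-136, 206) + sqrt(23491 + T(-102)) = -sqrt(206**2 + (-136)**2) + sqrt(23491 + 1/(134 - 102)) = -sqrt(42436 + 18496) + sqrt(23491 + 1/32) = -sqrt(60932) + sqrt(23491 + 1/32) = -2*sqrt(15233) + sqrt(751713/32) = -2*sqrt(15233) + sqrt(1503426)/8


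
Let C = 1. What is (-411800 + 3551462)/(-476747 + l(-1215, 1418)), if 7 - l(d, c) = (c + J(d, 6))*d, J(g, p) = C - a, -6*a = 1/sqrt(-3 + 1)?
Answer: 6265986715824/2489391311245 + 508625244*I*sqrt(2)/2489391311245 ≈ 2.5171 + 0.00028895*I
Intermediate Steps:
a = I*sqrt(2)/12 (a = -1/(6*(sqrt(-3 + 1))) = -1/(6*(sqrt(-2))) = -1/(6*(I*sqrt(2))) = -(-I*sqrt(2)/2)/6 = -(-1)*I*sqrt(2)/12 = I*sqrt(2)/12 ≈ 0.11785*I)
J(g, p) = 1 - I*sqrt(2)/12
l(d, c) = 7 - d*(1 + c - I*sqrt(2)/12) (l(d, c) = 7 - (c + (1 - I*sqrt(2)/12))*d = 7 - (1 + c - I*sqrt(2)/12)*d = 7 - d*(1 + c - I*sqrt(2)/12))
(-411800 + 3551462)/(-476747 + l(-1215, 1418)) = (-411800 + 3551462)/(-476747 + (7 - 1*(-1215) - 1*1418*(-1215) + (1/12)*I*(-1215)*sqrt(2))) = 3139662/(-476747 + (7 + 1215 + 1722870 - 405*I*sqrt(2)/4)) = 3139662/(-476747 + (1724092 - 405*I*sqrt(2)/4)) = 3139662/(1247345 - 405*I*sqrt(2)/4)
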